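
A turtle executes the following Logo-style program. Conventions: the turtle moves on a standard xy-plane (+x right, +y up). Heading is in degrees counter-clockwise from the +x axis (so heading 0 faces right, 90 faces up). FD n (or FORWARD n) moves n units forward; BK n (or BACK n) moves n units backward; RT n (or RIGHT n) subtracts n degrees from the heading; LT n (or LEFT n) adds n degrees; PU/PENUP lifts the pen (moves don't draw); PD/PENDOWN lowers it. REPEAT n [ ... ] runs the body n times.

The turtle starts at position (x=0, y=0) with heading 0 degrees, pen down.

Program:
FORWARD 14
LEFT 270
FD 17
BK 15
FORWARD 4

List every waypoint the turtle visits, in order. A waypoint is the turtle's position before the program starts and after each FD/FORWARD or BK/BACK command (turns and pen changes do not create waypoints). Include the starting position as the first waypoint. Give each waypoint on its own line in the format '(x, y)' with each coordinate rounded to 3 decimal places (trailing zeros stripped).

Answer: (0, 0)
(14, 0)
(14, -17)
(14, -2)
(14, -6)

Derivation:
Executing turtle program step by step:
Start: pos=(0,0), heading=0, pen down
FD 14: (0,0) -> (14,0) [heading=0, draw]
LT 270: heading 0 -> 270
FD 17: (14,0) -> (14,-17) [heading=270, draw]
BK 15: (14,-17) -> (14,-2) [heading=270, draw]
FD 4: (14,-2) -> (14,-6) [heading=270, draw]
Final: pos=(14,-6), heading=270, 4 segment(s) drawn
Waypoints (5 total):
(0, 0)
(14, 0)
(14, -17)
(14, -2)
(14, -6)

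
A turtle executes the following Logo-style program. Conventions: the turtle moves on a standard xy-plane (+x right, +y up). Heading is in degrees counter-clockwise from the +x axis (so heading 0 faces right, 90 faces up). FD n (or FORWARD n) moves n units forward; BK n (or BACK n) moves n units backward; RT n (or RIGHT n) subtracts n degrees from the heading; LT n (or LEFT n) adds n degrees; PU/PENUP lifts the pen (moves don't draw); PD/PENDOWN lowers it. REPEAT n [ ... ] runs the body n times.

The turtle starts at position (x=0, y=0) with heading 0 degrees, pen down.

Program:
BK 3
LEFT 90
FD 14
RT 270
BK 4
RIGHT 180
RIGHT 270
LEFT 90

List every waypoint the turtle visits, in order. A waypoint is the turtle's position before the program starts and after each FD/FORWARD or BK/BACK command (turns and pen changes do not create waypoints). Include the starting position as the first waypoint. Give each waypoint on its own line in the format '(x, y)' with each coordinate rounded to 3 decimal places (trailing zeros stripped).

Executing turtle program step by step:
Start: pos=(0,0), heading=0, pen down
BK 3: (0,0) -> (-3,0) [heading=0, draw]
LT 90: heading 0 -> 90
FD 14: (-3,0) -> (-3,14) [heading=90, draw]
RT 270: heading 90 -> 180
BK 4: (-3,14) -> (1,14) [heading=180, draw]
RT 180: heading 180 -> 0
RT 270: heading 0 -> 90
LT 90: heading 90 -> 180
Final: pos=(1,14), heading=180, 3 segment(s) drawn
Waypoints (4 total):
(0, 0)
(-3, 0)
(-3, 14)
(1, 14)

Answer: (0, 0)
(-3, 0)
(-3, 14)
(1, 14)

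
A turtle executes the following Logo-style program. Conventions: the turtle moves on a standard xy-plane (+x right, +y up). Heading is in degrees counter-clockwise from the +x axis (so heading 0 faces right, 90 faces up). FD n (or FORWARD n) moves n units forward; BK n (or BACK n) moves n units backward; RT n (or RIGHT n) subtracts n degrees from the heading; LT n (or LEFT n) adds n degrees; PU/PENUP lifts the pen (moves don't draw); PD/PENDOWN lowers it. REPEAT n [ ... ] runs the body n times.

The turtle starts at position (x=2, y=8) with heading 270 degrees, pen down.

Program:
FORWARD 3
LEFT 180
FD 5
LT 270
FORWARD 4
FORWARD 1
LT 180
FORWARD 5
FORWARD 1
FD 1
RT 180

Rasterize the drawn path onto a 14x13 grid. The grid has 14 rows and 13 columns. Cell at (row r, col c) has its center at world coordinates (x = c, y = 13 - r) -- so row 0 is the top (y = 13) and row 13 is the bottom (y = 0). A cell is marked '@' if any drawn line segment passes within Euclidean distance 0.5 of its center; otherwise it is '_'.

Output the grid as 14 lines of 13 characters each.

Segment 0: (2,8) -> (2,5)
Segment 1: (2,5) -> (2,10)
Segment 2: (2,10) -> (6,10)
Segment 3: (6,10) -> (7,10)
Segment 4: (7,10) -> (2,10)
Segment 5: (2,10) -> (1,10)
Segment 6: (1,10) -> (0,10)

Answer: _____________
_____________
_____________
@@@@@@@@_____
__@__________
__@__________
__@__________
__@__________
__@__________
_____________
_____________
_____________
_____________
_____________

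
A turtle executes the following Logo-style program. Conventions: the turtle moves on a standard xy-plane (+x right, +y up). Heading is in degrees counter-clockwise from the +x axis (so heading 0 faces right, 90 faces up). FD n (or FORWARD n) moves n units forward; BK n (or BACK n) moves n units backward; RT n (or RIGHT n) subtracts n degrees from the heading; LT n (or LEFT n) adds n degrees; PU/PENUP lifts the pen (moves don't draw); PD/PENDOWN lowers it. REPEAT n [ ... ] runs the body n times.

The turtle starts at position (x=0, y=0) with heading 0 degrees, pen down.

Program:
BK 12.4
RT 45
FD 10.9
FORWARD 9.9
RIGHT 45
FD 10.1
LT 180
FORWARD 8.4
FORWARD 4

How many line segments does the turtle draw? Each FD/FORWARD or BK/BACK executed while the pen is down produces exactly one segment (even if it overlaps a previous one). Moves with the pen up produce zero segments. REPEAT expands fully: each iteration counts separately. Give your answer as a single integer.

Answer: 6

Derivation:
Executing turtle program step by step:
Start: pos=(0,0), heading=0, pen down
BK 12.4: (0,0) -> (-12.4,0) [heading=0, draw]
RT 45: heading 0 -> 315
FD 10.9: (-12.4,0) -> (-4.693,-7.707) [heading=315, draw]
FD 9.9: (-4.693,-7.707) -> (2.308,-14.708) [heading=315, draw]
RT 45: heading 315 -> 270
FD 10.1: (2.308,-14.708) -> (2.308,-24.808) [heading=270, draw]
LT 180: heading 270 -> 90
FD 8.4: (2.308,-24.808) -> (2.308,-16.408) [heading=90, draw]
FD 4: (2.308,-16.408) -> (2.308,-12.408) [heading=90, draw]
Final: pos=(2.308,-12.408), heading=90, 6 segment(s) drawn
Segments drawn: 6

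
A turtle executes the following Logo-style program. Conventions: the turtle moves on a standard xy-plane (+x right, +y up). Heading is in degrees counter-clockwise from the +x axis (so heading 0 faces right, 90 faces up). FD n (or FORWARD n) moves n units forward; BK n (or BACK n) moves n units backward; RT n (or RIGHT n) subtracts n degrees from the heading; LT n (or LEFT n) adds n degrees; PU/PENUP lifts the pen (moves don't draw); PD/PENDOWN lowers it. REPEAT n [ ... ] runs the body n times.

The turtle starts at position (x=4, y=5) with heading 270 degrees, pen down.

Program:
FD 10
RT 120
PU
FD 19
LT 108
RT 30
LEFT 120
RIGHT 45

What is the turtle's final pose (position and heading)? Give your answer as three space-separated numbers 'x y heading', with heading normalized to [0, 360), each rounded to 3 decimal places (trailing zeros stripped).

Executing turtle program step by step:
Start: pos=(4,5), heading=270, pen down
FD 10: (4,5) -> (4,-5) [heading=270, draw]
RT 120: heading 270 -> 150
PU: pen up
FD 19: (4,-5) -> (-12.454,4.5) [heading=150, move]
LT 108: heading 150 -> 258
RT 30: heading 258 -> 228
LT 120: heading 228 -> 348
RT 45: heading 348 -> 303
Final: pos=(-12.454,4.5), heading=303, 1 segment(s) drawn

Answer: -12.454 4.5 303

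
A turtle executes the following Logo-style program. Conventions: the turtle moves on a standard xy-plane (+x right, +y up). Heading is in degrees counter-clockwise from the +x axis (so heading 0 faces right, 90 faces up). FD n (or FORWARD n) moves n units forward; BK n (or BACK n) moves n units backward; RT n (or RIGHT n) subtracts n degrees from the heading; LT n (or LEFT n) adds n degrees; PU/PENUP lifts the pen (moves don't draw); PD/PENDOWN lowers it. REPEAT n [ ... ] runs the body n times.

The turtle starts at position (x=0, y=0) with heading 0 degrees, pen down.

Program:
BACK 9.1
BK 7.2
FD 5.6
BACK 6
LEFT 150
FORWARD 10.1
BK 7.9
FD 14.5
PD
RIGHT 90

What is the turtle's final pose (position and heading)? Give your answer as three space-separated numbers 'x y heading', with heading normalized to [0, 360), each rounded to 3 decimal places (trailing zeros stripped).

Answer: -31.163 8.35 60

Derivation:
Executing turtle program step by step:
Start: pos=(0,0), heading=0, pen down
BK 9.1: (0,0) -> (-9.1,0) [heading=0, draw]
BK 7.2: (-9.1,0) -> (-16.3,0) [heading=0, draw]
FD 5.6: (-16.3,0) -> (-10.7,0) [heading=0, draw]
BK 6: (-10.7,0) -> (-16.7,0) [heading=0, draw]
LT 150: heading 0 -> 150
FD 10.1: (-16.7,0) -> (-25.447,5.05) [heading=150, draw]
BK 7.9: (-25.447,5.05) -> (-18.605,1.1) [heading=150, draw]
FD 14.5: (-18.605,1.1) -> (-31.163,8.35) [heading=150, draw]
PD: pen down
RT 90: heading 150 -> 60
Final: pos=(-31.163,8.35), heading=60, 7 segment(s) drawn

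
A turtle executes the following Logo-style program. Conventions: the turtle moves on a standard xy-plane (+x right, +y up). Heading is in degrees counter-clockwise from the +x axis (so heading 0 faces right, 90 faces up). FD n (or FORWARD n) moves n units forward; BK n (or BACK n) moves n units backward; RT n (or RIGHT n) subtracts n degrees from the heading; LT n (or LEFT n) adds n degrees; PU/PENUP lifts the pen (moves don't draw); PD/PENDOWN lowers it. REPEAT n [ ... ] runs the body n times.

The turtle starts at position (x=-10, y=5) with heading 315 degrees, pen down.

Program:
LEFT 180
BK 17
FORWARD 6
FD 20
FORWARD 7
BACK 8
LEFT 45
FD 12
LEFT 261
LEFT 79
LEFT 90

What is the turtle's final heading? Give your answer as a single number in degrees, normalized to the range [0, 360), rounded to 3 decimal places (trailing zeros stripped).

Executing turtle program step by step:
Start: pos=(-10,5), heading=315, pen down
LT 180: heading 315 -> 135
BK 17: (-10,5) -> (2.021,-7.021) [heading=135, draw]
FD 6: (2.021,-7.021) -> (-2.222,-2.778) [heading=135, draw]
FD 20: (-2.222,-2.778) -> (-16.364,11.364) [heading=135, draw]
FD 7: (-16.364,11.364) -> (-21.314,16.314) [heading=135, draw]
BK 8: (-21.314,16.314) -> (-15.657,10.657) [heading=135, draw]
LT 45: heading 135 -> 180
FD 12: (-15.657,10.657) -> (-27.657,10.657) [heading=180, draw]
LT 261: heading 180 -> 81
LT 79: heading 81 -> 160
LT 90: heading 160 -> 250
Final: pos=(-27.657,10.657), heading=250, 6 segment(s) drawn

Answer: 250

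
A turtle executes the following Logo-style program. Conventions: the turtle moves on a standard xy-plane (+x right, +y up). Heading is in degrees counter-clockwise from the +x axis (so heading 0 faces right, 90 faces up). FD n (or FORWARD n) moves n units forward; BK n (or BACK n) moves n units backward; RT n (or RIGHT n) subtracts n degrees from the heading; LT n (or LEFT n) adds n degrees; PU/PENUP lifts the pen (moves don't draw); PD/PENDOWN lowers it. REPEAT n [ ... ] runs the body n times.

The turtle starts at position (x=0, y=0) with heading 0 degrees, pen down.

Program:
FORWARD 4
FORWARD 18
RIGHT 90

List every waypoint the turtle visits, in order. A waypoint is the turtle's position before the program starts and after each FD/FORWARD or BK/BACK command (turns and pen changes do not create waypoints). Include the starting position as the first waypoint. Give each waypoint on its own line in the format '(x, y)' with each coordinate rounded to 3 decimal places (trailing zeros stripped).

Answer: (0, 0)
(4, 0)
(22, 0)

Derivation:
Executing turtle program step by step:
Start: pos=(0,0), heading=0, pen down
FD 4: (0,0) -> (4,0) [heading=0, draw]
FD 18: (4,0) -> (22,0) [heading=0, draw]
RT 90: heading 0 -> 270
Final: pos=(22,0), heading=270, 2 segment(s) drawn
Waypoints (3 total):
(0, 0)
(4, 0)
(22, 0)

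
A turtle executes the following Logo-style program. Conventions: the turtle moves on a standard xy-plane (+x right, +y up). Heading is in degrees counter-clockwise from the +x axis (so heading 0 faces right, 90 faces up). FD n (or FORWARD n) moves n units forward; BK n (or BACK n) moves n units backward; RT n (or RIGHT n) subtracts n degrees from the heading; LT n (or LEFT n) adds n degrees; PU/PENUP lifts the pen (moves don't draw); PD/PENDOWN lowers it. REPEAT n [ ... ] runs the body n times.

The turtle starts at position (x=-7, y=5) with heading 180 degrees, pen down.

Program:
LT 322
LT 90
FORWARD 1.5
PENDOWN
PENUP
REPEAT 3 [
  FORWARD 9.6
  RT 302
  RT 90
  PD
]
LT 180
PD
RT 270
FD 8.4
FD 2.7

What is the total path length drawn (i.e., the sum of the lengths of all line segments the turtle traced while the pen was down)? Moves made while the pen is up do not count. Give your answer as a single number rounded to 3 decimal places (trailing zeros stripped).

Executing turtle program step by step:
Start: pos=(-7,5), heading=180, pen down
LT 322: heading 180 -> 142
LT 90: heading 142 -> 232
FD 1.5: (-7,5) -> (-7.923,3.818) [heading=232, draw]
PD: pen down
PU: pen up
REPEAT 3 [
  -- iteration 1/3 --
  FD 9.6: (-7.923,3.818) -> (-13.834,-3.747) [heading=232, move]
  RT 302: heading 232 -> 290
  RT 90: heading 290 -> 200
  PD: pen down
  -- iteration 2/3 --
  FD 9.6: (-13.834,-3.747) -> (-22.855,-7.03) [heading=200, draw]
  RT 302: heading 200 -> 258
  RT 90: heading 258 -> 168
  PD: pen down
  -- iteration 3/3 --
  FD 9.6: (-22.855,-7.03) -> (-32.245,-5.034) [heading=168, draw]
  RT 302: heading 168 -> 226
  RT 90: heading 226 -> 136
  PD: pen down
]
LT 180: heading 136 -> 316
PD: pen down
RT 270: heading 316 -> 46
FD 8.4: (-32.245,-5.034) -> (-26.41,1.008) [heading=46, draw]
FD 2.7: (-26.41,1.008) -> (-24.534,2.95) [heading=46, draw]
Final: pos=(-24.534,2.95), heading=46, 5 segment(s) drawn

Segment lengths:
  seg 1: (-7,5) -> (-7.923,3.818), length = 1.5
  seg 2: (-13.834,-3.747) -> (-22.855,-7.03), length = 9.6
  seg 3: (-22.855,-7.03) -> (-32.245,-5.034), length = 9.6
  seg 4: (-32.245,-5.034) -> (-26.41,1.008), length = 8.4
  seg 5: (-26.41,1.008) -> (-24.534,2.95), length = 2.7
Total = 31.8

Answer: 31.8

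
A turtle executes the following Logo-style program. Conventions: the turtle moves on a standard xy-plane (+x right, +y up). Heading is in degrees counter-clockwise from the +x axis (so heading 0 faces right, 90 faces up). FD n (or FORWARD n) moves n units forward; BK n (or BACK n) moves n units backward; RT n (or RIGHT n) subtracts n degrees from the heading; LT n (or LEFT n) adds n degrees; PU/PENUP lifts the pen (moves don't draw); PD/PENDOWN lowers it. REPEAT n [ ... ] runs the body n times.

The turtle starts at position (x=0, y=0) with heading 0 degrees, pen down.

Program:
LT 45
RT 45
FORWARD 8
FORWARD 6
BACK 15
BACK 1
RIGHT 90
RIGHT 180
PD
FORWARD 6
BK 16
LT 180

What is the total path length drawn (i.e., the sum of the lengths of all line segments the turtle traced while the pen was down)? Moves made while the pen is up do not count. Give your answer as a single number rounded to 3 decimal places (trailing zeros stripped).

Answer: 52

Derivation:
Executing turtle program step by step:
Start: pos=(0,0), heading=0, pen down
LT 45: heading 0 -> 45
RT 45: heading 45 -> 0
FD 8: (0,0) -> (8,0) [heading=0, draw]
FD 6: (8,0) -> (14,0) [heading=0, draw]
BK 15: (14,0) -> (-1,0) [heading=0, draw]
BK 1: (-1,0) -> (-2,0) [heading=0, draw]
RT 90: heading 0 -> 270
RT 180: heading 270 -> 90
PD: pen down
FD 6: (-2,0) -> (-2,6) [heading=90, draw]
BK 16: (-2,6) -> (-2,-10) [heading=90, draw]
LT 180: heading 90 -> 270
Final: pos=(-2,-10), heading=270, 6 segment(s) drawn

Segment lengths:
  seg 1: (0,0) -> (8,0), length = 8
  seg 2: (8,0) -> (14,0), length = 6
  seg 3: (14,0) -> (-1,0), length = 15
  seg 4: (-1,0) -> (-2,0), length = 1
  seg 5: (-2,0) -> (-2,6), length = 6
  seg 6: (-2,6) -> (-2,-10), length = 16
Total = 52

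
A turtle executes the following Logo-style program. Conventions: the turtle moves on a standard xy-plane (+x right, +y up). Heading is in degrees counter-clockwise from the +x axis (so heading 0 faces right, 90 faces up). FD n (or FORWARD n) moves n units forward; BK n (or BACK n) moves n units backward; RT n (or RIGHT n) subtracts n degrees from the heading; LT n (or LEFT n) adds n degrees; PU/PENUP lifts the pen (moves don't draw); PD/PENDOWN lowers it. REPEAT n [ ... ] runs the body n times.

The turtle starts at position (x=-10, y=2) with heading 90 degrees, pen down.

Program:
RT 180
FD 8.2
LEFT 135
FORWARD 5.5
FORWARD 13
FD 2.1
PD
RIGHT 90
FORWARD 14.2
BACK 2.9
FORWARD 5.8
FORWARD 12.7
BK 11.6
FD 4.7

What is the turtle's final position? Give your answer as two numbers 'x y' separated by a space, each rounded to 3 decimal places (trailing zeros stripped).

Answer: 20.759 -7.826

Derivation:
Executing turtle program step by step:
Start: pos=(-10,2), heading=90, pen down
RT 180: heading 90 -> 270
FD 8.2: (-10,2) -> (-10,-6.2) [heading=270, draw]
LT 135: heading 270 -> 45
FD 5.5: (-10,-6.2) -> (-6.111,-2.311) [heading=45, draw]
FD 13: (-6.111,-2.311) -> (3.081,6.881) [heading=45, draw]
FD 2.1: (3.081,6.881) -> (4.566,8.366) [heading=45, draw]
PD: pen down
RT 90: heading 45 -> 315
FD 14.2: (4.566,8.366) -> (14.607,-1.675) [heading=315, draw]
BK 2.9: (14.607,-1.675) -> (12.557,0.376) [heading=315, draw]
FD 5.8: (12.557,0.376) -> (16.658,-3.725) [heading=315, draw]
FD 12.7: (16.658,-3.725) -> (25.638,-12.705) [heading=315, draw]
BK 11.6: (25.638,-12.705) -> (17.436,-4.503) [heading=315, draw]
FD 4.7: (17.436,-4.503) -> (20.759,-7.826) [heading=315, draw]
Final: pos=(20.759,-7.826), heading=315, 10 segment(s) drawn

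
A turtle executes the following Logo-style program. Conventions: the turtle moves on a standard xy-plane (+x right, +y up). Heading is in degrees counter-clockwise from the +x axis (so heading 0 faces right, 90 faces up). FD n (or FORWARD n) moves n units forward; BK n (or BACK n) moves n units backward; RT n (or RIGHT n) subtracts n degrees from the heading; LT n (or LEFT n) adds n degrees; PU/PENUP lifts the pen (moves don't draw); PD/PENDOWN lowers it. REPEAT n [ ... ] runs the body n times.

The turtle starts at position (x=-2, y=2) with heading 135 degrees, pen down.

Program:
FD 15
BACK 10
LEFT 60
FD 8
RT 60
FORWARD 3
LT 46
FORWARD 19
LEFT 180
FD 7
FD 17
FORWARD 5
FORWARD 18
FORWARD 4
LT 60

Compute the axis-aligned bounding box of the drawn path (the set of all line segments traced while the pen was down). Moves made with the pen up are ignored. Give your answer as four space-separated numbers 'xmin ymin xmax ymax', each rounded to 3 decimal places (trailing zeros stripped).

Executing turtle program step by step:
Start: pos=(-2,2), heading=135, pen down
FD 15: (-2,2) -> (-12.607,12.607) [heading=135, draw]
BK 10: (-12.607,12.607) -> (-5.536,5.536) [heading=135, draw]
LT 60: heading 135 -> 195
FD 8: (-5.536,5.536) -> (-13.263,3.465) [heading=195, draw]
RT 60: heading 195 -> 135
FD 3: (-13.263,3.465) -> (-15.384,5.586) [heading=135, draw]
LT 46: heading 135 -> 181
FD 19: (-15.384,5.586) -> (-34.381,5.255) [heading=181, draw]
LT 180: heading 181 -> 1
FD 7: (-34.381,5.255) -> (-27.382,5.377) [heading=1, draw]
FD 17: (-27.382,5.377) -> (-10.385,5.674) [heading=1, draw]
FD 5: (-10.385,5.674) -> (-5.386,5.761) [heading=1, draw]
FD 18: (-5.386,5.761) -> (12.611,6.075) [heading=1, draw]
FD 4: (12.611,6.075) -> (16.611,6.145) [heading=1, draw]
LT 60: heading 1 -> 61
Final: pos=(16.611,6.145), heading=61, 10 segment(s) drawn

Segment endpoints: x in {-34.381, -27.382, -15.384, -13.263, -12.607, -10.385, -5.536, -5.386, -2, 12.611, 16.611}, y in {2, 3.465, 5.255, 5.377, 5.536, 5.586, 5.674, 5.761, 6.075, 6.145, 12.607}
xmin=-34.381, ymin=2, xmax=16.611, ymax=12.607

Answer: -34.381 2 16.611 12.607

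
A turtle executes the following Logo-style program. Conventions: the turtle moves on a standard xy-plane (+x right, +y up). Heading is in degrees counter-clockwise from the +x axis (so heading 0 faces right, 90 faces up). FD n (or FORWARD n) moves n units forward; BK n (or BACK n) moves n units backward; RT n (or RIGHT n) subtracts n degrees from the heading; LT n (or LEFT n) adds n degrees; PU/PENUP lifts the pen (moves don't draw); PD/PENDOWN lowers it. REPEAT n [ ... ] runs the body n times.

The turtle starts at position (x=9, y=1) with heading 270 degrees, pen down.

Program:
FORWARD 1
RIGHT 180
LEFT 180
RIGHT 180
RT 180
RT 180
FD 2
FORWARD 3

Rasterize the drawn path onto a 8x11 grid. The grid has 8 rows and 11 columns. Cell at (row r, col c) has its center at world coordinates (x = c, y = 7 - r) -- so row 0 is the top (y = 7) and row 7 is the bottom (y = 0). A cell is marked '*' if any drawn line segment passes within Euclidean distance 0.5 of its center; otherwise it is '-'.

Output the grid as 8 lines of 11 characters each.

Answer: -----------
-----------
---------*-
---------*-
---------*-
---------*-
---------*-
---------*-

Derivation:
Segment 0: (9,1) -> (9,0)
Segment 1: (9,0) -> (9,2)
Segment 2: (9,2) -> (9,5)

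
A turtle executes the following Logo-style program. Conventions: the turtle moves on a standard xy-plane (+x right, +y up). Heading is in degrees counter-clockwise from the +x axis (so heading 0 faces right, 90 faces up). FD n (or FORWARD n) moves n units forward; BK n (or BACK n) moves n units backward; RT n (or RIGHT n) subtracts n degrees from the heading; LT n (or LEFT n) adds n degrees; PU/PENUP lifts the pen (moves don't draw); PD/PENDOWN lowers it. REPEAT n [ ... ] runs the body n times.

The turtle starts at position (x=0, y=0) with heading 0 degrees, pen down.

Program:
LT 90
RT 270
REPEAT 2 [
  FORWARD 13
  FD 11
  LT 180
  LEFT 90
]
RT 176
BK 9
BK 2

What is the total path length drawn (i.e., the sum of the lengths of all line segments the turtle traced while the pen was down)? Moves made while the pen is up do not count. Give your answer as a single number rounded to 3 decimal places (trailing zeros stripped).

Executing turtle program step by step:
Start: pos=(0,0), heading=0, pen down
LT 90: heading 0 -> 90
RT 270: heading 90 -> 180
REPEAT 2 [
  -- iteration 1/2 --
  FD 13: (0,0) -> (-13,0) [heading=180, draw]
  FD 11: (-13,0) -> (-24,0) [heading=180, draw]
  LT 180: heading 180 -> 0
  LT 90: heading 0 -> 90
  -- iteration 2/2 --
  FD 13: (-24,0) -> (-24,13) [heading=90, draw]
  FD 11: (-24,13) -> (-24,24) [heading=90, draw]
  LT 180: heading 90 -> 270
  LT 90: heading 270 -> 0
]
RT 176: heading 0 -> 184
BK 9: (-24,24) -> (-15.022,24.628) [heading=184, draw]
BK 2: (-15.022,24.628) -> (-13.027,24.767) [heading=184, draw]
Final: pos=(-13.027,24.767), heading=184, 6 segment(s) drawn

Segment lengths:
  seg 1: (0,0) -> (-13,0), length = 13
  seg 2: (-13,0) -> (-24,0), length = 11
  seg 3: (-24,0) -> (-24,13), length = 13
  seg 4: (-24,13) -> (-24,24), length = 11
  seg 5: (-24,24) -> (-15.022,24.628), length = 9
  seg 6: (-15.022,24.628) -> (-13.027,24.767), length = 2
Total = 59

Answer: 59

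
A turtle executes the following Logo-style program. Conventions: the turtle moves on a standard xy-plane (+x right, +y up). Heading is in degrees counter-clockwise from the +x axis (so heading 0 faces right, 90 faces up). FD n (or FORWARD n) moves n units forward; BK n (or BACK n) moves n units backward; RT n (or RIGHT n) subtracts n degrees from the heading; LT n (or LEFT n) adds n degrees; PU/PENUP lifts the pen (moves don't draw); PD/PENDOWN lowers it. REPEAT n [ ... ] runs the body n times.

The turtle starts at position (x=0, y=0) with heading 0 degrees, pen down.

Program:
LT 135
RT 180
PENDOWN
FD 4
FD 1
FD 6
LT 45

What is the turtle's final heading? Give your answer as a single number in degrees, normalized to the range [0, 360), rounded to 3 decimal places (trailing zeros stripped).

Answer: 0

Derivation:
Executing turtle program step by step:
Start: pos=(0,0), heading=0, pen down
LT 135: heading 0 -> 135
RT 180: heading 135 -> 315
PD: pen down
FD 4: (0,0) -> (2.828,-2.828) [heading=315, draw]
FD 1: (2.828,-2.828) -> (3.536,-3.536) [heading=315, draw]
FD 6: (3.536,-3.536) -> (7.778,-7.778) [heading=315, draw]
LT 45: heading 315 -> 0
Final: pos=(7.778,-7.778), heading=0, 3 segment(s) drawn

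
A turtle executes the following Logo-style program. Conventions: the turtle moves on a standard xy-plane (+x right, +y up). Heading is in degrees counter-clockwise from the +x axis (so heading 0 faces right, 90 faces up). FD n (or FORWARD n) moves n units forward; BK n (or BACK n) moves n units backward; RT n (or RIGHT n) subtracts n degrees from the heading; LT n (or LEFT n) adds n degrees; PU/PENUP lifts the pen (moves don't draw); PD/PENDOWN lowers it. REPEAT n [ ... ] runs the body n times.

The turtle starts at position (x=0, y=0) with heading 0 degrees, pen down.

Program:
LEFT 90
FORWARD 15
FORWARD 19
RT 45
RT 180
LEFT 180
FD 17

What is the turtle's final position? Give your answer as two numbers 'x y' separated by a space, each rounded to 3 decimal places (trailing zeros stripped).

Executing turtle program step by step:
Start: pos=(0,0), heading=0, pen down
LT 90: heading 0 -> 90
FD 15: (0,0) -> (0,15) [heading=90, draw]
FD 19: (0,15) -> (0,34) [heading=90, draw]
RT 45: heading 90 -> 45
RT 180: heading 45 -> 225
LT 180: heading 225 -> 45
FD 17: (0,34) -> (12.021,46.021) [heading=45, draw]
Final: pos=(12.021,46.021), heading=45, 3 segment(s) drawn

Answer: 12.021 46.021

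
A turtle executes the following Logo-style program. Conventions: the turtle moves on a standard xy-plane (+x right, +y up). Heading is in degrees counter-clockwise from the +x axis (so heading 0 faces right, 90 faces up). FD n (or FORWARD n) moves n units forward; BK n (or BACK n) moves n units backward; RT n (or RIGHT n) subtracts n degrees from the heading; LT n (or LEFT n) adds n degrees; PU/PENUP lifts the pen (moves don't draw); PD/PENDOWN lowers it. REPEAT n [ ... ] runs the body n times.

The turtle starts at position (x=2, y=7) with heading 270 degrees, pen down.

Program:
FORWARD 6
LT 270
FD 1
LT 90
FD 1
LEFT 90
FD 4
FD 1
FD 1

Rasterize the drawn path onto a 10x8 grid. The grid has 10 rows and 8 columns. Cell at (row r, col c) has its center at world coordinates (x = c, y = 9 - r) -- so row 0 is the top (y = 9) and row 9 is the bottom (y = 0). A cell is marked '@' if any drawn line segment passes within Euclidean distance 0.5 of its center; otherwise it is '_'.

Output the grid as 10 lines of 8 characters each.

Answer: ________
________
__@_____
__@_____
__@_____
__@_____
__@_____
__@_____
_@@_____
_@@@@@@@

Derivation:
Segment 0: (2,7) -> (2,1)
Segment 1: (2,1) -> (1,1)
Segment 2: (1,1) -> (1,0)
Segment 3: (1,0) -> (5,-0)
Segment 4: (5,-0) -> (6,-0)
Segment 5: (6,-0) -> (7,-0)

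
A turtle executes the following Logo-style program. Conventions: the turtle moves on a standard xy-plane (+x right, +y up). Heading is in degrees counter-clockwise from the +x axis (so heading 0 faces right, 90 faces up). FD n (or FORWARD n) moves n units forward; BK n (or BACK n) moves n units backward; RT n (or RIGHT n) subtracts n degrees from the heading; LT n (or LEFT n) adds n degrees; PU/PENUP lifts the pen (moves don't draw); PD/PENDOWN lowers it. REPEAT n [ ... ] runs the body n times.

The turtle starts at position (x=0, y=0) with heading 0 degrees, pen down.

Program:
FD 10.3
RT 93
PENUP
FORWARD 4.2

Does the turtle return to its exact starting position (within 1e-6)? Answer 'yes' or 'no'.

Answer: no

Derivation:
Executing turtle program step by step:
Start: pos=(0,0), heading=0, pen down
FD 10.3: (0,0) -> (10.3,0) [heading=0, draw]
RT 93: heading 0 -> 267
PU: pen up
FD 4.2: (10.3,0) -> (10.08,-4.194) [heading=267, move]
Final: pos=(10.08,-4.194), heading=267, 1 segment(s) drawn

Start position: (0, 0)
Final position: (10.08, -4.194)
Distance = 10.918; >= 1e-6 -> NOT closed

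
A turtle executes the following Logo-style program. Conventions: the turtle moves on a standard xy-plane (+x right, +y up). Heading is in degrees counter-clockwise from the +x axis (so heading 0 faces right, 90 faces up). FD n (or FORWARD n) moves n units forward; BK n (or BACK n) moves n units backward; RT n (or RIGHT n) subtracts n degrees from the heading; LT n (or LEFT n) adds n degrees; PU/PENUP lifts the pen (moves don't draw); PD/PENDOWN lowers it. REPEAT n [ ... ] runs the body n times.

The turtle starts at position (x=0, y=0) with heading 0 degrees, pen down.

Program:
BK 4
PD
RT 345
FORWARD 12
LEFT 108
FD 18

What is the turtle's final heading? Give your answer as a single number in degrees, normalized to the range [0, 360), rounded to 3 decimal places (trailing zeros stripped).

Answer: 123

Derivation:
Executing turtle program step by step:
Start: pos=(0,0), heading=0, pen down
BK 4: (0,0) -> (-4,0) [heading=0, draw]
PD: pen down
RT 345: heading 0 -> 15
FD 12: (-4,0) -> (7.591,3.106) [heading=15, draw]
LT 108: heading 15 -> 123
FD 18: (7.591,3.106) -> (-2.212,18.202) [heading=123, draw]
Final: pos=(-2.212,18.202), heading=123, 3 segment(s) drawn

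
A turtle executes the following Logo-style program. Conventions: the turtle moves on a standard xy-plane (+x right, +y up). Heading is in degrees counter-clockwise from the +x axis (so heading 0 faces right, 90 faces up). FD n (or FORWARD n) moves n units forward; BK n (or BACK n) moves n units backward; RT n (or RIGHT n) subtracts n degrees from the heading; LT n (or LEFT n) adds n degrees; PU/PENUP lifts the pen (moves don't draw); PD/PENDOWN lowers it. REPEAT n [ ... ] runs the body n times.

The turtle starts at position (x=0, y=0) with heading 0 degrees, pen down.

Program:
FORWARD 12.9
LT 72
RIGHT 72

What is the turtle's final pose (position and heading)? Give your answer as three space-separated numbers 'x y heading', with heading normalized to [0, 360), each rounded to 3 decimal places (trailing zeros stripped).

Executing turtle program step by step:
Start: pos=(0,0), heading=0, pen down
FD 12.9: (0,0) -> (12.9,0) [heading=0, draw]
LT 72: heading 0 -> 72
RT 72: heading 72 -> 0
Final: pos=(12.9,0), heading=0, 1 segment(s) drawn

Answer: 12.9 0 0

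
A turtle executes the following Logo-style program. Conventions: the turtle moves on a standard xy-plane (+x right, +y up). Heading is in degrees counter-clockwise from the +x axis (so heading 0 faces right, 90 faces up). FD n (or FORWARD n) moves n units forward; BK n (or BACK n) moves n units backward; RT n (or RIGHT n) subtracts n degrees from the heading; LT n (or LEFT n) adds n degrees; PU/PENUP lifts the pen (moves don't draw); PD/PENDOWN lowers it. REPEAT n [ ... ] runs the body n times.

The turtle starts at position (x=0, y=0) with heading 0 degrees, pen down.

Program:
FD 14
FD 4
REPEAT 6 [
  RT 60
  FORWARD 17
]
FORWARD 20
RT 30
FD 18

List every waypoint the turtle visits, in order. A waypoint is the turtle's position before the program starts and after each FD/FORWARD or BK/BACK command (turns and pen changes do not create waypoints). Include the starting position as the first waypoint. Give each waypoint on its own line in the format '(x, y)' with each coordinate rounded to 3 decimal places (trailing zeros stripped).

Answer: (0, 0)
(14, 0)
(18, 0)
(26.5, -14.722)
(18, -29.445)
(1, -29.445)
(-7.5, -14.722)
(1, 0)
(18, 0)
(38, 0)
(53.588, -9)

Derivation:
Executing turtle program step by step:
Start: pos=(0,0), heading=0, pen down
FD 14: (0,0) -> (14,0) [heading=0, draw]
FD 4: (14,0) -> (18,0) [heading=0, draw]
REPEAT 6 [
  -- iteration 1/6 --
  RT 60: heading 0 -> 300
  FD 17: (18,0) -> (26.5,-14.722) [heading=300, draw]
  -- iteration 2/6 --
  RT 60: heading 300 -> 240
  FD 17: (26.5,-14.722) -> (18,-29.445) [heading=240, draw]
  -- iteration 3/6 --
  RT 60: heading 240 -> 180
  FD 17: (18,-29.445) -> (1,-29.445) [heading=180, draw]
  -- iteration 4/6 --
  RT 60: heading 180 -> 120
  FD 17: (1,-29.445) -> (-7.5,-14.722) [heading=120, draw]
  -- iteration 5/6 --
  RT 60: heading 120 -> 60
  FD 17: (-7.5,-14.722) -> (1,0) [heading=60, draw]
  -- iteration 6/6 --
  RT 60: heading 60 -> 0
  FD 17: (1,0) -> (18,0) [heading=0, draw]
]
FD 20: (18,0) -> (38,0) [heading=0, draw]
RT 30: heading 0 -> 330
FD 18: (38,0) -> (53.588,-9) [heading=330, draw]
Final: pos=(53.588,-9), heading=330, 10 segment(s) drawn
Waypoints (11 total):
(0, 0)
(14, 0)
(18, 0)
(26.5, -14.722)
(18, -29.445)
(1, -29.445)
(-7.5, -14.722)
(1, 0)
(18, 0)
(38, 0)
(53.588, -9)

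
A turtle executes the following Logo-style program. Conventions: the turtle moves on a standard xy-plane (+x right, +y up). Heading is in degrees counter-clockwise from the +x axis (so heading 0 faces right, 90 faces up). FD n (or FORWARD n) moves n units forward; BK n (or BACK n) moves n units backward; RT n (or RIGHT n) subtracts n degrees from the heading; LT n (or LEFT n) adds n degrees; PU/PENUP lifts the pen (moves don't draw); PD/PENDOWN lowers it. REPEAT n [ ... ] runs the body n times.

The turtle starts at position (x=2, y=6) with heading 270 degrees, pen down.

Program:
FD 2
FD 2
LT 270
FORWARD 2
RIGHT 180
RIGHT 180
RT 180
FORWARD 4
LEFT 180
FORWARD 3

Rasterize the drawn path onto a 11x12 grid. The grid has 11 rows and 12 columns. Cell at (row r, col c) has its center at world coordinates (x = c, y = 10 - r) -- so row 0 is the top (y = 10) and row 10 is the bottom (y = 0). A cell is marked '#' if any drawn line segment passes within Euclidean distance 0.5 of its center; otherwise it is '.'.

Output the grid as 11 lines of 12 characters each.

Segment 0: (2,6) -> (2,4)
Segment 1: (2,4) -> (2,2)
Segment 2: (2,2) -> (-0,2)
Segment 3: (-0,2) -> (4,2)
Segment 4: (4,2) -> (1,2)

Answer: ............
............
............
............
..#.........
..#.........
..#.........
..#.........
#####.......
............
............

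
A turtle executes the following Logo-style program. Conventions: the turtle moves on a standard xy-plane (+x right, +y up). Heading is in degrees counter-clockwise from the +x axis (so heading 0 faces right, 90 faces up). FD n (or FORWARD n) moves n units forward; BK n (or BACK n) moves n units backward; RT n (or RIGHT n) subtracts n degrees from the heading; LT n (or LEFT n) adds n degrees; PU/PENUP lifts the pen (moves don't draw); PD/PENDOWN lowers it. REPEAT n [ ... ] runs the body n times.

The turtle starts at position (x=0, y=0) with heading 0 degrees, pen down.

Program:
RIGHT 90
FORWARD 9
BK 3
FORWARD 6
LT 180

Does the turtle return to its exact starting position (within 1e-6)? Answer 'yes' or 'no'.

Executing turtle program step by step:
Start: pos=(0,0), heading=0, pen down
RT 90: heading 0 -> 270
FD 9: (0,0) -> (0,-9) [heading=270, draw]
BK 3: (0,-9) -> (0,-6) [heading=270, draw]
FD 6: (0,-6) -> (0,-12) [heading=270, draw]
LT 180: heading 270 -> 90
Final: pos=(0,-12), heading=90, 3 segment(s) drawn

Start position: (0, 0)
Final position: (0, -12)
Distance = 12; >= 1e-6 -> NOT closed

Answer: no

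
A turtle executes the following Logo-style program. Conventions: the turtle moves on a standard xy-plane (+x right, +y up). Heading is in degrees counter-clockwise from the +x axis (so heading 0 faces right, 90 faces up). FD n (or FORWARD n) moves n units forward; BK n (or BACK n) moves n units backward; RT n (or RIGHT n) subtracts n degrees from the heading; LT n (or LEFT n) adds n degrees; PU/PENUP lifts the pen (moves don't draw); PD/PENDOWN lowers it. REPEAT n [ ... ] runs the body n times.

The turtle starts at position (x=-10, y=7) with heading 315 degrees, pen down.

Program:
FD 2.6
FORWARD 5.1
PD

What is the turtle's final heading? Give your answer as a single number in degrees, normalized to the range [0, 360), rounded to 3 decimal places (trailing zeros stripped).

Executing turtle program step by step:
Start: pos=(-10,7), heading=315, pen down
FD 2.6: (-10,7) -> (-8.162,5.162) [heading=315, draw]
FD 5.1: (-8.162,5.162) -> (-4.555,1.555) [heading=315, draw]
PD: pen down
Final: pos=(-4.555,1.555), heading=315, 2 segment(s) drawn

Answer: 315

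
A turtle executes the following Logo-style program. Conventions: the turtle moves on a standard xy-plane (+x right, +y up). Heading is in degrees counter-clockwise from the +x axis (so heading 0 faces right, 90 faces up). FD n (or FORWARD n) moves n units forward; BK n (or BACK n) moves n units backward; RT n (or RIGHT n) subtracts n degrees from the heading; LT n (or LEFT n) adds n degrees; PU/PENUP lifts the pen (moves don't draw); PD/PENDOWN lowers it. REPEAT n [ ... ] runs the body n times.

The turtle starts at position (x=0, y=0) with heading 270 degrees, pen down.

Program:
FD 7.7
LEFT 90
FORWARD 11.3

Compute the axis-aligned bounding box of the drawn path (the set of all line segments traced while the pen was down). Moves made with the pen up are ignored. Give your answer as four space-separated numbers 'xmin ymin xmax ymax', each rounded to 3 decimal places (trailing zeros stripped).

Answer: 0 -7.7 11.3 0

Derivation:
Executing turtle program step by step:
Start: pos=(0,0), heading=270, pen down
FD 7.7: (0,0) -> (0,-7.7) [heading=270, draw]
LT 90: heading 270 -> 0
FD 11.3: (0,-7.7) -> (11.3,-7.7) [heading=0, draw]
Final: pos=(11.3,-7.7), heading=0, 2 segment(s) drawn

Segment endpoints: x in {0, 0, 11.3}, y in {-7.7, -7.7, 0}
xmin=0, ymin=-7.7, xmax=11.3, ymax=0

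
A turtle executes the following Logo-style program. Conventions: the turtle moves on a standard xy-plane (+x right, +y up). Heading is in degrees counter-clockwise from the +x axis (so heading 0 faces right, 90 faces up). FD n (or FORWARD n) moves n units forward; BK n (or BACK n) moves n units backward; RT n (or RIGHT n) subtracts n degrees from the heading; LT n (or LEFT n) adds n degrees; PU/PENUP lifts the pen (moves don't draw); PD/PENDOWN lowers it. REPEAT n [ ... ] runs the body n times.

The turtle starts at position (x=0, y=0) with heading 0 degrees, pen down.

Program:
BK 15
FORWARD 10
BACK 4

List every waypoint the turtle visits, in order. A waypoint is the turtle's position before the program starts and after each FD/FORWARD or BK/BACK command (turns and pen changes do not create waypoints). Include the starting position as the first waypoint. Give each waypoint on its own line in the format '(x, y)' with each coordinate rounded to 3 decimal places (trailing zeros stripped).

Executing turtle program step by step:
Start: pos=(0,0), heading=0, pen down
BK 15: (0,0) -> (-15,0) [heading=0, draw]
FD 10: (-15,0) -> (-5,0) [heading=0, draw]
BK 4: (-5,0) -> (-9,0) [heading=0, draw]
Final: pos=(-9,0), heading=0, 3 segment(s) drawn
Waypoints (4 total):
(0, 0)
(-15, 0)
(-5, 0)
(-9, 0)

Answer: (0, 0)
(-15, 0)
(-5, 0)
(-9, 0)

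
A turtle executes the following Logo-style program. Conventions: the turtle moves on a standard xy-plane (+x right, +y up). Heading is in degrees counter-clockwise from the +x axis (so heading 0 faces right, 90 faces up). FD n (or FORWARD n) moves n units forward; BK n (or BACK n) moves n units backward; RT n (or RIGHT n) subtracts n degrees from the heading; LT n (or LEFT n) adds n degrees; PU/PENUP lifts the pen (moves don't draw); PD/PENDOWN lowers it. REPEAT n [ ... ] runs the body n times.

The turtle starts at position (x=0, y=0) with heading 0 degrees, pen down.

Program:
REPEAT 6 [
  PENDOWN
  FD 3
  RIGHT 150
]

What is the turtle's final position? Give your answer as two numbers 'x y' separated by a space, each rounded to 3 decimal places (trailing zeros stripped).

Answer: 3 -0.804

Derivation:
Executing turtle program step by step:
Start: pos=(0,0), heading=0, pen down
REPEAT 6 [
  -- iteration 1/6 --
  PD: pen down
  FD 3: (0,0) -> (3,0) [heading=0, draw]
  RT 150: heading 0 -> 210
  -- iteration 2/6 --
  PD: pen down
  FD 3: (3,0) -> (0.402,-1.5) [heading=210, draw]
  RT 150: heading 210 -> 60
  -- iteration 3/6 --
  PD: pen down
  FD 3: (0.402,-1.5) -> (1.902,1.098) [heading=60, draw]
  RT 150: heading 60 -> 270
  -- iteration 4/6 --
  PD: pen down
  FD 3: (1.902,1.098) -> (1.902,-1.902) [heading=270, draw]
  RT 150: heading 270 -> 120
  -- iteration 5/6 --
  PD: pen down
  FD 3: (1.902,-1.902) -> (0.402,0.696) [heading=120, draw]
  RT 150: heading 120 -> 330
  -- iteration 6/6 --
  PD: pen down
  FD 3: (0.402,0.696) -> (3,-0.804) [heading=330, draw]
  RT 150: heading 330 -> 180
]
Final: pos=(3,-0.804), heading=180, 6 segment(s) drawn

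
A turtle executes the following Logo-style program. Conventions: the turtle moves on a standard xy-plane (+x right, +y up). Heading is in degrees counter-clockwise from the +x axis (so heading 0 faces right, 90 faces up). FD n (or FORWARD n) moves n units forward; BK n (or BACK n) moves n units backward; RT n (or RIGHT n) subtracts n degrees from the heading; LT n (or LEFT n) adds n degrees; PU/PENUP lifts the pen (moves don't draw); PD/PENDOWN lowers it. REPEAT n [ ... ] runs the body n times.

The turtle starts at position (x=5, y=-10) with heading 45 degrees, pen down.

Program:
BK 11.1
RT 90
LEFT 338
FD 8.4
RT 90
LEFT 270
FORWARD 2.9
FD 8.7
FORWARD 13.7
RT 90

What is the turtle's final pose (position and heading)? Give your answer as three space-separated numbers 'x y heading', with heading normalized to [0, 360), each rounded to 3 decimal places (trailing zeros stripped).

Executing turtle program step by step:
Start: pos=(5,-10), heading=45, pen down
BK 11.1: (5,-10) -> (-2.849,-17.849) [heading=45, draw]
RT 90: heading 45 -> 315
LT 338: heading 315 -> 293
FD 8.4: (-2.849,-17.849) -> (0.433,-25.581) [heading=293, draw]
RT 90: heading 293 -> 203
LT 270: heading 203 -> 113
FD 2.9: (0.433,-25.581) -> (-0.7,-22.912) [heading=113, draw]
FD 8.7: (-0.7,-22.912) -> (-4.099,-14.903) [heading=113, draw]
FD 13.7: (-4.099,-14.903) -> (-9.452,-2.292) [heading=113, draw]
RT 90: heading 113 -> 23
Final: pos=(-9.452,-2.292), heading=23, 5 segment(s) drawn

Answer: -9.452 -2.292 23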